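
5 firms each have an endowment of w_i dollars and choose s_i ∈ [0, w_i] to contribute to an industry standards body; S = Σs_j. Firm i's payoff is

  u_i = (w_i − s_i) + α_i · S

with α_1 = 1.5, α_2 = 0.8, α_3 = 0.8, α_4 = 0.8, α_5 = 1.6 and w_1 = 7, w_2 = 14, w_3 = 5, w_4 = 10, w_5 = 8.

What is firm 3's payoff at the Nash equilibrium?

∂u_i/∂s_i = α_i − 1, so firm i contributes w_i if α_i > 1, else 0.
α_i > 1 for i ∈ {1, 5}; NE contributions (7, 0, 0, 0, 8), S = 15.
u_3 = (5 − 0) + 0.8·15 = 17.

17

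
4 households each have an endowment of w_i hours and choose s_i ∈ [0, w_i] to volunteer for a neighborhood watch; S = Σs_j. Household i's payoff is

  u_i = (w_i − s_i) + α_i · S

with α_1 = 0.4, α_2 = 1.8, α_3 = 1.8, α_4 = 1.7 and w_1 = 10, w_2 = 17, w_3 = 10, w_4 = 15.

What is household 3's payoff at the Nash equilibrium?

∂u_i/∂s_i = α_i − 1, so household i contributes w_i if α_i > 1, else 0.
α_i > 1 for i ∈ {2, 3, 4}; NE contributions (0, 17, 10, 15), S = 42.
u_3 = (10 − 10) + 1.8·42 = 75.6.

75.6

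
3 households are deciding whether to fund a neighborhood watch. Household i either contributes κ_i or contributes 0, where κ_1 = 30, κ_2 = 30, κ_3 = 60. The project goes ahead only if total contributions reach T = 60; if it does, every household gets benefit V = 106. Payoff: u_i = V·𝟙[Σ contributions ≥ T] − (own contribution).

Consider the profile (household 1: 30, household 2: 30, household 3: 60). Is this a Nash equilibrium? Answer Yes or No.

No

Total = 120 ≥ 60: provided.
Household 1 (pledges 30, payoff 76): dropping to 0 → total 90, payoff 106. Profitable deviation.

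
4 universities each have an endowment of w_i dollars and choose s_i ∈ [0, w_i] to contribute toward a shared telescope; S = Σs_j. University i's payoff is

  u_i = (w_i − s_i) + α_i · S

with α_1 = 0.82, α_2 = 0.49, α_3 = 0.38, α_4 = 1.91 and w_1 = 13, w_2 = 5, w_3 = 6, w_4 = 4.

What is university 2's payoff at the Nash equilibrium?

6.96

∂u_i/∂s_i = α_i − 1, so university i contributes w_i if α_i > 1, else 0.
α_i > 1 for i ∈ {4}; NE contributions (0, 0, 0, 4), S = 4.
u_2 = (5 − 0) + 0.49·4 = 6.96.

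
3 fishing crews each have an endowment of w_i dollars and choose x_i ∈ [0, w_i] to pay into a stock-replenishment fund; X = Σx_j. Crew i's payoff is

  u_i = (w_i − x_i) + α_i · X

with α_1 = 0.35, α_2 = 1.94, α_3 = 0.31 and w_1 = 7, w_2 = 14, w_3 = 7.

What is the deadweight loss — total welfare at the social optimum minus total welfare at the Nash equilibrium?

∂u_i/∂x_i = α_i − 1, so crew i contributes w_i if α_i > 1, else 0.
α_i > 1 for i ∈ {2}; NE contributions (0, 14, 0), X = 14.
W^NE = Σw_i − X^NE + (Σα_i)·X^NE = 28 + 1.6·14 = 50.4.
Planner: ∂(Σu_j)/∂x_i = Σα_j − 1 = 1.6 > 0, so everyone contributes w_i; X^SO = 28, W^SO = 28 + 1.6·28 = 72.8.
Deadweight loss = 22.4.

22.4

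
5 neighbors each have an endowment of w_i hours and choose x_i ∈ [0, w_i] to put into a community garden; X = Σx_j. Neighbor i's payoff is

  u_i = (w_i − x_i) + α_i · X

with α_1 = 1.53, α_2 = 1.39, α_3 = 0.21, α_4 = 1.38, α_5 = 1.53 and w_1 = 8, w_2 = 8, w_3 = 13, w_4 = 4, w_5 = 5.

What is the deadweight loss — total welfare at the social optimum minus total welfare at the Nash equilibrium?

∂u_i/∂x_i = α_i − 1, so neighbor i contributes w_i if α_i > 1, else 0.
α_i > 1 for i ∈ {1, 2, 4, 5}; NE contributions (8, 8, 0, 4, 5), X = 25.
W^NE = Σw_i − X^NE + (Σα_i)·X^NE = 38 + 5.04·25 = 164.
Planner: ∂(Σu_j)/∂x_i = Σα_j − 1 = 5.04 > 0, so everyone contributes w_i; X^SO = 38, W^SO = 38 + 5.04·38 = 229.52.
Deadweight loss = 65.52.

65.52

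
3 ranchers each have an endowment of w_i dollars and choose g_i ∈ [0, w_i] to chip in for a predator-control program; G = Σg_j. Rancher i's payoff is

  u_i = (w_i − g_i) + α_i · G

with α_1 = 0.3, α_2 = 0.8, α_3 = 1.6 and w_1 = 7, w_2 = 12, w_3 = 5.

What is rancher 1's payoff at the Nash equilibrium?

∂u_i/∂g_i = α_i − 1, so rancher i contributes w_i if α_i > 1, else 0.
α_i > 1 for i ∈ {3}; NE contributions (0, 0, 5), G = 5.
u_1 = (7 − 0) + 0.3·5 = 8.5.

8.5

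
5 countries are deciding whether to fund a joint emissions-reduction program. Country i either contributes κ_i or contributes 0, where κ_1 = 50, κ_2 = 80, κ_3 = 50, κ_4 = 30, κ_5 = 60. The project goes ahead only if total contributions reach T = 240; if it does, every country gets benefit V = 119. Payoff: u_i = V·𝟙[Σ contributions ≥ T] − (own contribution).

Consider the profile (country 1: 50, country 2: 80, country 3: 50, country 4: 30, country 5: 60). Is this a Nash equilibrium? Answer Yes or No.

Total = 270 ≥ 240: provided.
Country 1 (pledges 50, payoff 69): dropping to 0 → total 220, payoff 0. No gain.
Country 2 (pledges 80, payoff 39): dropping to 0 → total 190, payoff 0. No gain.
Country 3 (pledges 50, payoff 69): dropping to 0 → total 220, payoff 0. No gain.
Country 4 (pledges 30, payoff 89): dropping to 0 → total 240, payoff 119. Profitable deviation.

No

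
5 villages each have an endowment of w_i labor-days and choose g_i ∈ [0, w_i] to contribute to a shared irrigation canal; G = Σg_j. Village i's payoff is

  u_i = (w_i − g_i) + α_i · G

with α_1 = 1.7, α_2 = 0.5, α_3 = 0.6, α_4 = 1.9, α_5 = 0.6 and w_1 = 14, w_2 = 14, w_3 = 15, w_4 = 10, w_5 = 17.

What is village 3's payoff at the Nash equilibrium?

∂u_i/∂g_i = α_i − 1, so village i contributes w_i if α_i > 1, else 0.
α_i > 1 for i ∈ {1, 4}; NE contributions (14, 0, 0, 10, 0), G = 24.
u_3 = (15 − 0) + 0.6·24 = 29.4.

29.4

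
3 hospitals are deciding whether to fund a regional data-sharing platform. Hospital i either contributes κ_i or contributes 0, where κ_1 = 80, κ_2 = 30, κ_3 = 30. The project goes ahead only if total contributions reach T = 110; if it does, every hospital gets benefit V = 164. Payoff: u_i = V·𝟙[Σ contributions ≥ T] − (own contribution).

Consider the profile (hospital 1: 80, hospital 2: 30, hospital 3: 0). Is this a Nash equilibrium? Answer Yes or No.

Yes

Total = 110 ≥ 110: provided.
Hospital 1 (pledges 80, payoff 84): dropping to 0 → total 30, payoff 0. No gain.
Hospital 2 (pledges 30, payoff 134): dropping to 0 → total 80, payoff 0. No gain.
Hospital 3 (pledges 0, payoff 164): pledging 30 → total 140, payoff 134. No gain.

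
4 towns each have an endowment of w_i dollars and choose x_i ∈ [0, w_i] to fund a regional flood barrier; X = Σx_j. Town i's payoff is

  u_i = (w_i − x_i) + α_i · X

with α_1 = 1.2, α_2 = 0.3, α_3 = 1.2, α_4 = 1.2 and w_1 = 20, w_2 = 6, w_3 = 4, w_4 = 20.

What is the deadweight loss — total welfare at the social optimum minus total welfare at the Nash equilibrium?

∂u_i/∂x_i = α_i − 1, so town i contributes w_i if α_i > 1, else 0.
α_i > 1 for i ∈ {1, 3, 4}; NE contributions (20, 0, 4, 20), X = 44.
W^NE = Σw_i − X^NE + (Σα_i)·X^NE = 50 + 2.9·44 = 177.6.
Planner: ∂(Σu_j)/∂x_i = Σα_j − 1 = 2.9 > 0, so everyone contributes w_i; X^SO = 50, W^SO = 50 + 2.9·50 = 195.
Deadweight loss = 17.4.

17.4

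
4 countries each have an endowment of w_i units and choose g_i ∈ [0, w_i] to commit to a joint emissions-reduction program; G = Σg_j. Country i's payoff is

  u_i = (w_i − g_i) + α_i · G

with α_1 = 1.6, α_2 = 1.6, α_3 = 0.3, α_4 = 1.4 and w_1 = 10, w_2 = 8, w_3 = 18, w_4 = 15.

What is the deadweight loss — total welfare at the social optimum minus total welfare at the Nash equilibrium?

∂u_i/∂g_i = α_i − 1, so country i contributes w_i if α_i > 1, else 0.
α_i > 1 for i ∈ {1, 2, 4}; NE contributions (10, 8, 0, 15), G = 33.
W^NE = Σw_i − G^NE + (Σα_i)·G^NE = 51 + 3.9·33 = 179.7.
Planner: ∂(Σu_j)/∂g_i = Σα_j − 1 = 3.9 > 0, so everyone contributes w_i; G^SO = 51, W^SO = 51 + 3.9·51 = 249.9.
Deadweight loss = 70.2.

70.2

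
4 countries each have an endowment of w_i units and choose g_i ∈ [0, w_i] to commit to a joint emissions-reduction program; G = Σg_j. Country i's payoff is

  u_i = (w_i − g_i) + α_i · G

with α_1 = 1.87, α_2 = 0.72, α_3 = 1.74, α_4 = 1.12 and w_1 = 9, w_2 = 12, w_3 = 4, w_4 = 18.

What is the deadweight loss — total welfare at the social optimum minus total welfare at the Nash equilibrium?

∂u_i/∂g_i = α_i − 1, so country i contributes w_i if α_i > 1, else 0.
α_i > 1 for i ∈ {1, 3, 4}; NE contributions (9, 0, 4, 18), G = 31.
W^NE = Σw_i − G^NE + (Σα_i)·G^NE = 43 + 4.45·31 = 180.95.
Planner: ∂(Σu_j)/∂g_i = Σα_j − 1 = 4.45 > 0, so everyone contributes w_i; G^SO = 43, W^SO = 43 + 4.45·43 = 234.35.
Deadweight loss = 53.4.

53.4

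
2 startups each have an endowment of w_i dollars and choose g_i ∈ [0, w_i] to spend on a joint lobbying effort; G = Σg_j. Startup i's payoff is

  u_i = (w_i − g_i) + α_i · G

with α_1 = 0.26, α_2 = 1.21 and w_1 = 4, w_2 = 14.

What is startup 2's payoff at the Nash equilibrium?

∂u_i/∂g_i = α_i − 1, so startup i contributes w_i if α_i > 1, else 0.
α_i > 1 for i ∈ {2}; NE contributions (0, 14), G = 14.
u_2 = (14 − 14) + 1.21·14 = 16.94.

16.94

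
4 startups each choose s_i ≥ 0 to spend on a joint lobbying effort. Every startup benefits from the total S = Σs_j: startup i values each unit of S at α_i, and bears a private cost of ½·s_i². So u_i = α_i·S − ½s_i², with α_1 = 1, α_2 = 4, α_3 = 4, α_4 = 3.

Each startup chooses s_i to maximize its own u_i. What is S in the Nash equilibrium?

Startup i's FOC: ∂u_i/∂s_i = α_i − s_i = 0, so s_i* = α_i.
NE contributions = (1, 4, 4, 3); S = 12.

12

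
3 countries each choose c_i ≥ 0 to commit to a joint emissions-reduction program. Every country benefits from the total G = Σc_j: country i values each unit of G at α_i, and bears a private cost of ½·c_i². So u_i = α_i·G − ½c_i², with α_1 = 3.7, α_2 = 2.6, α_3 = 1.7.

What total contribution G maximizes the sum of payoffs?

24

Planner FOC: ∂(Σu_j)/∂c_i = (Σα_j) − c_i = 0, so c_i^SO = Σα_j = 8 for every i; G^SO = 24.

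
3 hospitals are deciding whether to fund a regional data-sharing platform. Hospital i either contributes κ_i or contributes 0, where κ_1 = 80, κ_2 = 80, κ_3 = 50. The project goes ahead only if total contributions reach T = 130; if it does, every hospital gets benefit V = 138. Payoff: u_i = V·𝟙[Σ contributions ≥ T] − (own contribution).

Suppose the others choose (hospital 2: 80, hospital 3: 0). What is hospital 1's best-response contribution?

80

Others' total = 80. Contributing 80 brings total to 160 ≥ 130: gain V − κ_1 = 58.
Best response: 80.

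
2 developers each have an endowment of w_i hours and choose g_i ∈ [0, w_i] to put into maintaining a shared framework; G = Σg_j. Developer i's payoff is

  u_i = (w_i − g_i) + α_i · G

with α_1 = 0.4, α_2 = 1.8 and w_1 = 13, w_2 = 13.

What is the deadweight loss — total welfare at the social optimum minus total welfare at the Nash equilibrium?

15.6

∂u_i/∂g_i = α_i − 1, so developer i contributes w_i if α_i > 1, else 0.
α_i > 1 for i ∈ {2}; NE contributions (0, 13), G = 13.
W^NE = Σw_i − G^NE + (Σα_i)·G^NE = 26 + 1.2·13 = 41.6.
Planner: ∂(Σu_j)/∂g_i = Σα_j − 1 = 1.2 > 0, so everyone contributes w_i; G^SO = 26, W^SO = 26 + 1.2·26 = 57.2.
Deadweight loss = 15.6.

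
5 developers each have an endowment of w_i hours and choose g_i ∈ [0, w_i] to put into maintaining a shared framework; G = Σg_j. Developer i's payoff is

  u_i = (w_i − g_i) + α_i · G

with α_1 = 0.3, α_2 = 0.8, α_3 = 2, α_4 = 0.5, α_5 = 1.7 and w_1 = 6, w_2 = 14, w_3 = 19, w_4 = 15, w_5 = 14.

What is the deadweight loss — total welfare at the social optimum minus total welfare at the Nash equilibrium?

∂u_i/∂g_i = α_i − 1, so developer i contributes w_i if α_i > 1, else 0.
α_i > 1 for i ∈ {3, 5}; NE contributions (0, 0, 19, 0, 14), G = 33.
W^NE = Σw_i − G^NE + (Σα_i)·G^NE = 68 + 4.3·33 = 209.9.
Planner: ∂(Σu_j)/∂g_i = Σα_j − 1 = 4.3 > 0, so everyone contributes w_i; G^SO = 68, W^SO = 68 + 4.3·68 = 360.4.
Deadweight loss = 150.5.

150.5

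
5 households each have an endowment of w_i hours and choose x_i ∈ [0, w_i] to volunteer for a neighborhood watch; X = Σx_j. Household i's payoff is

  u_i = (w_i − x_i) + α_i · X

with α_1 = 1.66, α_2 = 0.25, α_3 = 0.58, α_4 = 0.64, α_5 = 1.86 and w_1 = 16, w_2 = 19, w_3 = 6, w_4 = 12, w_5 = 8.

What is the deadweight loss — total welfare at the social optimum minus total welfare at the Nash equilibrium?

147.63

∂u_i/∂x_i = α_i − 1, so household i contributes w_i if α_i > 1, else 0.
α_i > 1 for i ∈ {1, 5}; NE contributions (16, 0, 0, 0, 8), X = 24.
W^NE = Σw_i − X^NE + (Σα_i)·X^NE = 61 + 3.99·24 = 156.76.
Planner: ∂(Σu_j)/∂x_i = Σα_j − 1 = 3.99 > 0, so everyone contributes w_i; X^SO = 61, W^SO = 61 + 3.99·61 = 304.39.
Deadweight loss = 147.63.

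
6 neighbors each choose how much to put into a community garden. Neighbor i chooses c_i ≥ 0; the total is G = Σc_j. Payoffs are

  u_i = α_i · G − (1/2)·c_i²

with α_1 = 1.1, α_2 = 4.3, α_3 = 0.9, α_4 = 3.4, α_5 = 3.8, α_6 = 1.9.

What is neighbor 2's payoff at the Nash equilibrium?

56.975

Neighbor i's FOC: ∂u_i/∂c_i = α_i − c_i = 0, so c_i* = α_i.
NE contributions = (1.1, 4.3, 0.9, 3.4, 3.8, 1.9); G = 15.4.
u_2 = α_2·G − ½·(c_2)² = 4.3·15.4 − ½·4.3² = 56.975.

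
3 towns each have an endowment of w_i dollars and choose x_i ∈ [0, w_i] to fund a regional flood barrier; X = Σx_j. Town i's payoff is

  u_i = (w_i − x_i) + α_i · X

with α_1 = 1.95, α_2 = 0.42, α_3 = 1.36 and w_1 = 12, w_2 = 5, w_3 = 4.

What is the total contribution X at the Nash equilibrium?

∂u_i/∂x_i = α_i − 1, so town i contributes w_i if α_i > 1, else 0.
α_i > 1 for i ∈ {1, 3}; NE contributions (12, 0, 4), X = 16.

16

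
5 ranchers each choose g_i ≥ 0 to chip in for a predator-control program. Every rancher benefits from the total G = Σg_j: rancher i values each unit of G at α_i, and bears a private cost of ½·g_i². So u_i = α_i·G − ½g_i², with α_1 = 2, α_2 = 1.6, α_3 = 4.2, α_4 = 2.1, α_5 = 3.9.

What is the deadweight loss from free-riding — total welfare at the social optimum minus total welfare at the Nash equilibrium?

307.57

Rancher i's FOC: ∂u_i/∂g_i = α_i − g_i = 0, so g_i* = α_i.
NE contributions = (2, 1.6, 4.2, 2.1, 3.9); G = 13.8.
W^NE = (Σα)·G − ½Σα_i² = 13.8² − ½·43.82 = 168.53.
Planner sets g_i = Σα_j = 13.8 for every i, so G^SO = 5·13.8 = 69.
W^SO = (Σα)·G^SO − ½·5·(Σα)² = (5/2)·13.8² = 476.1.
Deadweight loss = W^SO − W^NE = 307.57.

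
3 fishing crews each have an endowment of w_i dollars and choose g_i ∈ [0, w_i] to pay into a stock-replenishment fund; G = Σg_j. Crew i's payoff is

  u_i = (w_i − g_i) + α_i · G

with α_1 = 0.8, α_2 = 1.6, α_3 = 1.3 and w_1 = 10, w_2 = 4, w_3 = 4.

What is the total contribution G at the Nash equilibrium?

8

∂u_i/∂g_i = α_i − 1, so crew i contributes w_i if α_i > 1, else 0.
α_i > 1 for i ∈ {2, 3}; NE contributions (0, 4, 4), G = 8.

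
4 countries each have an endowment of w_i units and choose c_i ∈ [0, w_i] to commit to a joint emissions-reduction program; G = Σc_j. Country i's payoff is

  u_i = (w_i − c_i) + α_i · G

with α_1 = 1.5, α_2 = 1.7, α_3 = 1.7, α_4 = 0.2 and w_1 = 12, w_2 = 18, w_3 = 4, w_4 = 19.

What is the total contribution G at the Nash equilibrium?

∂u_i/∂c_i = α_i − 1, so country i contributes w_i if α_i > 1, else 0.
α_i > 1 for i ∈ {1, 2, 3}; NE contributions (12, 18, 4, 0), G = 34.

34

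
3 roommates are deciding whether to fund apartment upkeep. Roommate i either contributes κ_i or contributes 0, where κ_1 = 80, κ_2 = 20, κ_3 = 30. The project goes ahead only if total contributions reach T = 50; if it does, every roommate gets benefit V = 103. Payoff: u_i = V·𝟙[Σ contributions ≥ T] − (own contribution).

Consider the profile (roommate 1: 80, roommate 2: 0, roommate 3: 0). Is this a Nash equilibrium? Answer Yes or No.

Yes

Total = 80 ≥ 50: provided.
Roommate 1 (pledges 80, payoff 23): dropping to 0 → total 0, payoff 0. No gain.
Roommate 2 (pledges 0, payoff 103): pledging 20 → total 100, payoff 83. No gain.
Roommate 3 (pledges 0, payoff 103): pledging 30 → total 110, payoff 73. No gain.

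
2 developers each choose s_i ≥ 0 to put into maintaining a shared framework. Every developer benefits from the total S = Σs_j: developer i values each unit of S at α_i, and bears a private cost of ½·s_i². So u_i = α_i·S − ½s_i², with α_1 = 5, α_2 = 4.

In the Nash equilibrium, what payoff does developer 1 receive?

32.5

Developer i's FOC: ∂u_i/∂s_i = α_i − s_i = 0, so s_i* = α_i.
NE contributions = (5, 4); S = 9.
u_1 = α_1·S − ½·(s_1)² = 5·9 − ½·5² = 32.5.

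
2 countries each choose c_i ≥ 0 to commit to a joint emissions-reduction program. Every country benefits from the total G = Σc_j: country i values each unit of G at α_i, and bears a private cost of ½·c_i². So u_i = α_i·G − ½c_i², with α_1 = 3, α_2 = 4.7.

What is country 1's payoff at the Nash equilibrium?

Country i's FOC: ∂u_i/∂c_i = α_i − c_i = 0, so c_i* = α_i.
NE contributions = (3, 4.7); G = 7.7.
u_1 = α_1·G − ½·(c_1)² = 3·7.7 − ½·3² = 18.6.

18.6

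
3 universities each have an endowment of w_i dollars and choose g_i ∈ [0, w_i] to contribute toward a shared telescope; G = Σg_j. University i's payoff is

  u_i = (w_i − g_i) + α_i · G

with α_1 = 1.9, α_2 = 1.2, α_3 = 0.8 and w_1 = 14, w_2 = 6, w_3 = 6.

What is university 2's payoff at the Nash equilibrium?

∂u_i/∂g_i = α_i − 1, so university i contributes w_i if α_i > 1, else 0.
α_i > 1 for i ∈ {1, 2}; NE contributions (14, 6, 0), G = 20.
u_2 = (6 − 6) + 1.2·20 = 24.

24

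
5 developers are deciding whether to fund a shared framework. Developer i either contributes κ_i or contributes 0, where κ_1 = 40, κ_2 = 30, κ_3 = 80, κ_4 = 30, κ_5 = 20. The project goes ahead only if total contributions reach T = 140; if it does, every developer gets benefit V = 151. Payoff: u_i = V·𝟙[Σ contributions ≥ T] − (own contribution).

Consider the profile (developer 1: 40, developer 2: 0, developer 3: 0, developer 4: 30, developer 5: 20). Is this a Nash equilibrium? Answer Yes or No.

Total = 90 < 140: not provided.
Developer 1 (pledges 40, payoff -40): dropping to 0 → total 50, payoff 0. Profitable deviation.

No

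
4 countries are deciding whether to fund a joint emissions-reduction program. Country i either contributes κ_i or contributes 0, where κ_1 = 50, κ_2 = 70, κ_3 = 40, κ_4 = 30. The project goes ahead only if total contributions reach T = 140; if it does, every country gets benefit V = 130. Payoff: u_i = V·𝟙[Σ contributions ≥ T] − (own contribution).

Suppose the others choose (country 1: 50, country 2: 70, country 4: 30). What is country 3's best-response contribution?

Others' total = 150 ≥ 140; contributing adds cost 40 for no extra benefit.
Best response: 0.

0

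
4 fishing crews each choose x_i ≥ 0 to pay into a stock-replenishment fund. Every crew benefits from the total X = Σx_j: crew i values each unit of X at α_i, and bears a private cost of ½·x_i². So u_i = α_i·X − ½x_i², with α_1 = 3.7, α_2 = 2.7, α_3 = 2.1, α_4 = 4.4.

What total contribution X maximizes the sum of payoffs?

51.6

Planner FOC: ∂(Σu_j)/∂x_i = (Σα_j) − x_i = 0, so x_i^SO = Σα_j = 12.9 for every i; X^SO = 51.6.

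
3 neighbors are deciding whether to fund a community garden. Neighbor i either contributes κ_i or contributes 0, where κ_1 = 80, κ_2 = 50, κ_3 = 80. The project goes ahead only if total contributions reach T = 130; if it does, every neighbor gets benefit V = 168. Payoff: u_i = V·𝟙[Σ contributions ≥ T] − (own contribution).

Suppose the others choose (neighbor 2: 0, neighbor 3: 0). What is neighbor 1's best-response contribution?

0

Others' total = 0. Even contributing 80 gives 80 < 130: no benefit either way.
Best response: 0.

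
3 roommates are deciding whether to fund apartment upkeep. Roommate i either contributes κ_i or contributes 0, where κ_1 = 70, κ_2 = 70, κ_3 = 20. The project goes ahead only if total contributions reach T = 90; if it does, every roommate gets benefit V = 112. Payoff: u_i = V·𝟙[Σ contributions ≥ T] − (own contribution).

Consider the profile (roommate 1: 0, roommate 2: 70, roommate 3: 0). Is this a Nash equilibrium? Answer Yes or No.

No

Total = 70 < 90: not provided.
Roommate 1 (pledges 0, payoff 0): pledging 70 → total 140, payoff 42. Profitable deviation.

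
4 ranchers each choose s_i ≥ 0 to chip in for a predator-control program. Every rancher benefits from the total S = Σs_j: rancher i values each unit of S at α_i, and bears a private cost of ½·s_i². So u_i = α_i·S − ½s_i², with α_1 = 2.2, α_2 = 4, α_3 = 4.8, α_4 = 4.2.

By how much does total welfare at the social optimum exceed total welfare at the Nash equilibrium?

261.8

Rancher i's FOC: ∂u_i/∂s_i = α_i − s_i = 0, so s_i* = α_i.
NE contributions = (2.2, 4, 4.8, 4.2); S = 15.2.
W^NE = (Σα)·S − ½Σα_i² = 15.2² − ½·61.52 = 200.28.
Planner sets s_i = Σα_j = 15.2 for every i, so S^SO = 4·15.2 = 60.8.
W^SO = (Σα)·S^SO − ½·4·(Σα)² = (4/2)·15.2² = 462.08.
Deadweight loss = W^SO − W^NE = 261.8.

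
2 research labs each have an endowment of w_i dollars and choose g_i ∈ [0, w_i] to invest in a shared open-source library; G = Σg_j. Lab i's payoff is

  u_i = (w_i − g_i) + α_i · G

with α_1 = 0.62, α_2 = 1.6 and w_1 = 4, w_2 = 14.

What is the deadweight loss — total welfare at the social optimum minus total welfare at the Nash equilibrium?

∂u_i/∂g_i = α_i − 1, so lab i contributes w_i if α_i > 1, else 0.
α_i > 1 for i ∈ {2}; NE contributions (0, 14), G = 14.
W^NE = Σw_i − G^NE + (Σα_i)·G^NE = 18 + 1.22·14 = 35.08.
Planner: ∂(Σu_j)/∂g_i = Σα_j − 1 = 1.22 > 0, so everyone contributes w_i; G^SO = 18, W^SO = 18 + 1.22·18 = 39.96.
Deadweight loss = 4.88.

4.88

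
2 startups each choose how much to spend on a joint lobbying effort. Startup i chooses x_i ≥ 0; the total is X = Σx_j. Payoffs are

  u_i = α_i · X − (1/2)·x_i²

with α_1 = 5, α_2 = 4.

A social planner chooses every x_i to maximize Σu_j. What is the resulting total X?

Planner FOC: ∂(Σu_j)/∂x_i = (Σα_j) − x_i = 0, so x_i^SO = Σα_j = 9 for every i; X^SO = 18.

18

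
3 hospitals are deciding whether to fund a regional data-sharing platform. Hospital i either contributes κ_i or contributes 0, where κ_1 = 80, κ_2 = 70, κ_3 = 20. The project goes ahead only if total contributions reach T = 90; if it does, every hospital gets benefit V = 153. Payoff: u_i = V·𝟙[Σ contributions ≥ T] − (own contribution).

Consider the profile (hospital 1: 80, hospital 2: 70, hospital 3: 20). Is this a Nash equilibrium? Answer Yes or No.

Total = 170 ≥ 90: provided.
Hospital 1 (pledges 80, payoff 73): dropping to 0 → total 90, payoff 153. Profitable deviation.

No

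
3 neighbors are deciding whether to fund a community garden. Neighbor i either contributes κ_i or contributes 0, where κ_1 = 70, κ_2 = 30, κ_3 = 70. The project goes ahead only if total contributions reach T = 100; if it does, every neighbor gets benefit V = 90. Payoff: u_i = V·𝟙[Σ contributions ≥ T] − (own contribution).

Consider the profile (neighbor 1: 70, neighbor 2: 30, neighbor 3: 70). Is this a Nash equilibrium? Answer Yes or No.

No

Total = 170 ≥ 100: provided.
Neighbor 1 (pledges 70, payoff 20): dropping to 0 → total 100, payoff 90. Profitable deviation.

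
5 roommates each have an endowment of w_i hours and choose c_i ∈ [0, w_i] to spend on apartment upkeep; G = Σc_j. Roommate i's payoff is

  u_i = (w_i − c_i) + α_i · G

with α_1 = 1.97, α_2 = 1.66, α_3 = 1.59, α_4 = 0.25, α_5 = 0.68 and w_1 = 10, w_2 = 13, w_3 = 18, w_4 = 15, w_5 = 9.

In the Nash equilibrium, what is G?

41

∂u_i/∂c_i = α_i − 1, so roommate i contributes w_i if α_i > 1, else 0.
α_i > 1 for i ∈ {1, 2, 3}; NE contributions (10, 13, 18, 0, 0), G = 41.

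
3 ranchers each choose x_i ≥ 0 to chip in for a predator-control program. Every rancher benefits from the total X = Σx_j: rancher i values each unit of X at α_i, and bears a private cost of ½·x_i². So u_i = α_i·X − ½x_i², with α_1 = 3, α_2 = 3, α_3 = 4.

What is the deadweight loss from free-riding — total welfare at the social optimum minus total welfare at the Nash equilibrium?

67

Rancher i's FOC: ∂u_i/∂x_i = α_i − x_i = 0, so x_i* = α_i.
NE contributions = (3, 3, 4); X = 10.
W^NE = (Σα)·X − ½Σα_i² = 10² − ½·34 = 83.
Planner sets x_i = Σα_j = 10 for every i, so X^SO = 3·10 = 30.
W^SO = (Σα)·X^SO − ½·3·(Σα)² = (3/2)·10² = 150.
Deadweight loss = W^SO − W^NE = 67.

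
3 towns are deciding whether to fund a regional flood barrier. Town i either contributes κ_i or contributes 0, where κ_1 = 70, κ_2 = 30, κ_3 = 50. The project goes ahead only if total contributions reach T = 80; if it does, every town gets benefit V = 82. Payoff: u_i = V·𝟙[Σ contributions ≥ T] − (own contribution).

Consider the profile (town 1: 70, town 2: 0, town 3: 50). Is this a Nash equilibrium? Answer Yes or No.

Total = 120 ≥ 80: provided.
Town 1 (pledges 70, payoff 12): dropping to 0 → total 50, payoff 0. No gain.
Town 2 (pledges 0, payoff 82): pledging 30 → total 150, payoff 52. No gain.
Town 3 (pledges 50, payoff 32): dropping to 0 → total 70, payoff 0. No gain.

Yes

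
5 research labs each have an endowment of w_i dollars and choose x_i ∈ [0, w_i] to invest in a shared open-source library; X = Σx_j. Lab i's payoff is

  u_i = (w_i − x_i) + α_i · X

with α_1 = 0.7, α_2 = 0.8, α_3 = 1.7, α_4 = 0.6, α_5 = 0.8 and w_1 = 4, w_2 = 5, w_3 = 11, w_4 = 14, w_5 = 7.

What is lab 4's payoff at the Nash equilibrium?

20.6

∂u_i/∂x_i = α_i − 1, so lab i contributes w_i if α_i > 1, else 0.
α_i > 1 for i ∈ {3}; NE contributions (0, 0, 11, 0, 0), X = 11.
u_4 = (14 − 0) + 0.6·11 = 20.6.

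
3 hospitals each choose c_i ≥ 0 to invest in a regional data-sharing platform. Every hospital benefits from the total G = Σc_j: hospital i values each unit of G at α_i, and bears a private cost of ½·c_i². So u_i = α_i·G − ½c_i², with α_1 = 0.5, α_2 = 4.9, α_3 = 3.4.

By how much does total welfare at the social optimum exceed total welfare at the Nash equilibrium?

Hospital i's FOC: ∂u_i/∂c_i = α_i − c_i = 0, so c_i* = α_i.
NE contributions = (0.5, 4.9, 3.4); G = 8.8.
W^NE = (Σα)·G − ½Σα_i² = 8.8² − ½·35.82 = 59.53.
Planner sets c_i = Σα_j = 8.8 for every i, so G^SO = 3·8.8 = 26.4.
W^SO = (Σα)·G^SO − ½·3·(Σα)² = (3/2)·8.8² = 116.16.
Deadweight loss = W^SO − W^NE = 56.63.

56.63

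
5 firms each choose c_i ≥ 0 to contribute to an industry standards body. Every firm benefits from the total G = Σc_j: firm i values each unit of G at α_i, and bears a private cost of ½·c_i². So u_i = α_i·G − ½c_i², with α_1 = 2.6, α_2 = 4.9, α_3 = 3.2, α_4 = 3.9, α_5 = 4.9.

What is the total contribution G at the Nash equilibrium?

19.5

Firm i's FOC: ∂u_i/∂c_i = α_i − c_i = 0, so c_i* = α_i.
NE contributions = (2.6, 4.9, 3.2, 3.9, 4.9); G = 19.5.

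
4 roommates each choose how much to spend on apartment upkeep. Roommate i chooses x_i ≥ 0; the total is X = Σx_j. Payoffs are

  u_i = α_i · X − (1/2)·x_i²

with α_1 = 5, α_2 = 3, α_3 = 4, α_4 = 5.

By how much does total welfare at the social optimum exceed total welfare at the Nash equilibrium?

Roommate i's FOC: ∂u_i/∂x_i = α_i − x_i = 0, so x_i* = α_i.
NE contributions = (5, 3, 4, 5); X = 17.
W^NE = (Σα)·X − ½Σα_i² = 17² − ½·75 = 251.5.
Planner sets x_i = Σα_j = 17 for every i, so X^SO = 4·17 = 68.
W^SO = (Σα)·X^SO − ½·4·(Σα)² = (4/2)·17² = 578.
Deadweight loss = W^SO − W^NE = 326.5.

326.5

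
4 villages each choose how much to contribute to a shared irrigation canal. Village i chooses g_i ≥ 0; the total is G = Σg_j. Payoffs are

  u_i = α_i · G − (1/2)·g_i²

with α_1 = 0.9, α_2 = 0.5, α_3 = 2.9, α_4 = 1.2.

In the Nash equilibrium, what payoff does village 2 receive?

Village i's FOC: ∂u_i/∂g_i = α_i − g_i = 0, so g_i* = α_i.
NE contributions = (0.9, 0.5, 2.9, 1.2); G = 5.5.
u_2 = α_2·G − ½·(g_2)² = 0.5·5.5 − ½·0.5² = 2.625.

2.625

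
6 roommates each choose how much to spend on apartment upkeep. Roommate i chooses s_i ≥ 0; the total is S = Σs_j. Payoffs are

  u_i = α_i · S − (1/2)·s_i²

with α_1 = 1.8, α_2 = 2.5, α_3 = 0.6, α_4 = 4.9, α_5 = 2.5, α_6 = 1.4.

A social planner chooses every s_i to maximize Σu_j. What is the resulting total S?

Planner FOC: ∂(Σu_j)/∂s_i = (Σα_j) − s_i = 0, so s_i^SO = Σα_j = 13.7 for every i; S^SO = 82.2.

82.2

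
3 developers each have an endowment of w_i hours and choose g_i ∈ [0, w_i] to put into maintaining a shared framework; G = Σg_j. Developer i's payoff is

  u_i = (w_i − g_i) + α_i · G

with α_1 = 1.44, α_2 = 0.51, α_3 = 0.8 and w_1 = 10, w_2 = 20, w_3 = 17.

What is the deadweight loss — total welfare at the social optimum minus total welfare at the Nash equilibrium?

∂u_i/∂g_i = α_i − 1, so developer i contributes w_i if α_i > 1, else 0.
α_i > 1 for i ∈ {1}; NE contributions (10, 0, 0), G = 10.
W^NE = Σw_i − G^NE + (Σα_i)·G^NE = 47 + 1.75·10 = 64.5.
Planner: ∂(Σu_j)/∂g_i = Σα_j − 1 = 1.75 > 0, so everyone contributes w_i; G^SO = 47, W^SO = 47 + 1.75·47 = 129.25.
Deadweight loss = 64.75.

64.75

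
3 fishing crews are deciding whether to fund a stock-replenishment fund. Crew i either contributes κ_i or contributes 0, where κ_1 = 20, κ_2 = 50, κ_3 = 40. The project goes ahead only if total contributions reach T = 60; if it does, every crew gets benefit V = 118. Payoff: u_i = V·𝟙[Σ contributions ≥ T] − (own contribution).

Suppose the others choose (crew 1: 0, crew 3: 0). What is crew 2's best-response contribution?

Others' total = 0. Even contributing 50 gives 50 < 60: no benefit either way.
Best response: 0.

0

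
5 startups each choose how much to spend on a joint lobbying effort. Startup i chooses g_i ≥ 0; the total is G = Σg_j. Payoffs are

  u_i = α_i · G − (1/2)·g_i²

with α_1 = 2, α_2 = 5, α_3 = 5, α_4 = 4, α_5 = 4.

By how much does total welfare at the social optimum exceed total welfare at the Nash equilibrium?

Startup i's FOC: ∂u_i/∂g_i = α_i − g_i = 0, so g_i* = α_i.
NE contributions = (2, 5, 5, 4, 4); G = 20.
W^NE = (Σα)·G − ½Σα_i² = 20² − ½·86 = 357.
Planner sets g_i = Σα_j = 20 for every i, so G^SO = 5·20 = 100.
W^SO = (Σα)·G^SO − ½·5·(Σα)² = (5/2)·20² = 1000.
Deadweight loss = W^SO − W^NE = 643.

643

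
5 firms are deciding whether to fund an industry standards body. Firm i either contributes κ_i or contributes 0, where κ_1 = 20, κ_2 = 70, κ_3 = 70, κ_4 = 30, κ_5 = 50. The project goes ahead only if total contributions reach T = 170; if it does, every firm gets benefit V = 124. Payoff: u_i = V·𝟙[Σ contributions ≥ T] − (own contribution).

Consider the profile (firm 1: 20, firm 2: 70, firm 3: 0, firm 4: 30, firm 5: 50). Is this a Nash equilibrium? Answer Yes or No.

Yes

Total = 170 ≥ 170: provided.
Firm 1 (pledges 20, payoff 104): dropping to 0 → total 150, payoff 0. No gain.
Firm 2 (pledges 70, payoff 54): dropping to 0 → total 100, payoff 0. No gain.
Firm 3 (pledges 0, payoff 124): pledging 70 → total 240, payoff 54. No gain.
Firm 4 (pledges 30, payoff 94): dropping to 0 → total 140, payoff 0. No gain.
Firm 5 (pledges 50, payoff 74): dropping to 0 → total 120, payoff 0. No gain.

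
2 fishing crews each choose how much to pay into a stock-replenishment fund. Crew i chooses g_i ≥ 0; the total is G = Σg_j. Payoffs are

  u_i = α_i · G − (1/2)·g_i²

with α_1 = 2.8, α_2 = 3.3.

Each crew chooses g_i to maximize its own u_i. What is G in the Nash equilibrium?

6.1

Crew i's FOC: ∂u_i/∂g_i = α_i − g_i = 0, so g_i* = α_i.
NE contributions = (2.8, 3.3); G = 6.1.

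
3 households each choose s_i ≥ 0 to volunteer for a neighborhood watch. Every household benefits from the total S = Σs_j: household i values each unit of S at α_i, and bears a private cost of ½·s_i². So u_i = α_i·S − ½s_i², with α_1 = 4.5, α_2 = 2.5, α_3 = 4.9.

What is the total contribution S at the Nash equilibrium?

Household i's FOC: ∂u_i/∂s_i = α_i − s_i = 0, so s_i* = α_i.
NE contributions = (4.5, 2.5, 4.9); S = 11.9.

11.9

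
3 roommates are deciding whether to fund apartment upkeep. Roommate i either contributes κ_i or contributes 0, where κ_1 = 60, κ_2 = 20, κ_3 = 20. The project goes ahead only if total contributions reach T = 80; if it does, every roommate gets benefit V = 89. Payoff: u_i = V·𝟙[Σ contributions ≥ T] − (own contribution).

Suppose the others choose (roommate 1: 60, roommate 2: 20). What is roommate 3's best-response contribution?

0

Others' total = 80 ≥ 80; contributing adds cost 20 for no extra benefit.
Best response: 0.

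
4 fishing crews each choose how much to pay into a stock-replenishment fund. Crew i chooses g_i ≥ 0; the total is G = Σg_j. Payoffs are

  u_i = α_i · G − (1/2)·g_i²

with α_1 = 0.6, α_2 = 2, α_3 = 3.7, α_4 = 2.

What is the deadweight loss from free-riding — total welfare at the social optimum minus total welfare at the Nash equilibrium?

79.915

Crew i's FOC: ∂u_i/∂g_i = α_i − g_i = 0, so g_i* = α_i.
NE contributions = (0.6, 2, 3.7, 2); G = 8.3.
W^NE = (Σα)·G − ½Σα_i² = 8.3² − ½·22.05 = 57.865.
Planner sets g_i = Σα_j = 8.3 for every i, so G^SO = 4·8.3 = 33.2.
W^SO = (Σα)·G^SO − ½·4·(Σα)² = (4/2)·8.3² = 137.78.
Deadweight loss = W^SO − W^NE = 79.915.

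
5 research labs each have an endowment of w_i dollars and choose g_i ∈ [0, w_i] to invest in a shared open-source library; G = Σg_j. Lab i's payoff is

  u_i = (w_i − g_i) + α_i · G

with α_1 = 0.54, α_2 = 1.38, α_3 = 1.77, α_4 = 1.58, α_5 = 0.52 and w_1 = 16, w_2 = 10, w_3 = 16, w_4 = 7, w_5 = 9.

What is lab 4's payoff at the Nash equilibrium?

∂u_i/∂g_i = α_i − 1, so lab i contributes w_i if α_i > 1, else 0.
α_i > 1 for i ∈ {2, 3, 4}; NE contributions (0, 10, 16, 7, 0), G = 33.
u_4 = (7 − 7) + 1.58·33 = 52.14.

52.14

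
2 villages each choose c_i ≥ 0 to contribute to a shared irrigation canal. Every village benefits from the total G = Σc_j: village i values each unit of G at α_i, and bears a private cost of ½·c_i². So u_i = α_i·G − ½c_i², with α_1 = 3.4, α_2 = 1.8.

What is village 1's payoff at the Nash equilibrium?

Village i's FOC: ∂u_i/∂c_i = α_i − c_i = 0, so c_i* = α_i.
NE contributions = (3.4, 1.8); G = 5.2.
u_1 = α_1·G − ½·(c_1)² = 3.4·5.2 − ½·3.4² = 11.9.

11.9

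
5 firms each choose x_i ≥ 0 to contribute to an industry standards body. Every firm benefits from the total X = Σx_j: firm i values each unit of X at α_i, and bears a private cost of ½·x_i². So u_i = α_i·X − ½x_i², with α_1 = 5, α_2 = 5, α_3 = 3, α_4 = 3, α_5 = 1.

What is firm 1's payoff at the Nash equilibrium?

Firm i's FOC: ∂u_i/∂x_i = α_i − x_i = 0, so x_i* = α_i.
NE contributions = (5, 5, 3, 3, 1); X = 17.
u_1 = α_1·X − ½·(x_1)² = 5·17 − ½·5² = 72.5.

72.5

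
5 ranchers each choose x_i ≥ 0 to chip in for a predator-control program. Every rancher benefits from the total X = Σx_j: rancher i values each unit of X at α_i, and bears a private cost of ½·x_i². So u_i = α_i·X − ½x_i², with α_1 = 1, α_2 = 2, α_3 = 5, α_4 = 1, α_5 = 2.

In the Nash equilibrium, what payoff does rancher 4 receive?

Rancher i's FOC: ∂u_i/∂x_i = α_i − x_i = 0, so x_i* = α_i.
NE contributions = (1, 2, 5, 1, 2); X = 11.
u_4 = α_4·X − ½·(x_4)² = 1·11 − ½·1² = 10.5.

10.5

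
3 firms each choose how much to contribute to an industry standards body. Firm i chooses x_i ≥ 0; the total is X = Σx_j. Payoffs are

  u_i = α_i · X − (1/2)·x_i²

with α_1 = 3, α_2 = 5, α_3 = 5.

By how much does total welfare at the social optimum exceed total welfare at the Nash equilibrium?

114

Firm i's FOC: ∂u_i/∂x_i = α_i − x_i = 0, so x_i* = α_i.
NE contributions = (3, 5, 5); X = 13.
W^NE = (Σα)·X − ½Σα_i² = 13² − ½·59 = 139.5.
Planner sets x_i = Σα_j = 13 for every i, so X^SO = 3·13 = 39.
W^SO = (Σα)·X^SO − ½·3·(Σα)² = (3/2)·13² = 253.5.
Deadweight loss = W^SO − W^NE = 114.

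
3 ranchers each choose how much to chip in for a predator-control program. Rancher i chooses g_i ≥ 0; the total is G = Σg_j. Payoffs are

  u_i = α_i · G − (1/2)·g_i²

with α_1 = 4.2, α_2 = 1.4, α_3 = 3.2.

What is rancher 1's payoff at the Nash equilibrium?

28.14

Rancher i's FOC: ∂u_i/∂g_i = α_i − g_i = 0, so g_i* = α_i.
NE contributions = (4.2, 1.4, 3.2); G = 8.8.
u_1 = α_1·G − ½·(g_1)² = 4.2·8.8 − ½·4.2² = 28.14.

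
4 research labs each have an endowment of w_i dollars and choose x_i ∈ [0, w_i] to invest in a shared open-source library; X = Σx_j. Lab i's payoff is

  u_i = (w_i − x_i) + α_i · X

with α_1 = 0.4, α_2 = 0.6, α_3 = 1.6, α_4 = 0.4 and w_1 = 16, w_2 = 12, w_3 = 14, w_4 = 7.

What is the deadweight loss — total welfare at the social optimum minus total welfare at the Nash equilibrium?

70

∂u_i/∂x_i = α_i − 1, so lab i contributes w_i if α_i > 1, else 0.
α_i > 1 for i ∈ {3}; NE contributions (0, 0, 14, 0), X = 14.
W^NE = Σw_i − X^NE + (Σα_i)·X^NE = 49 + 2·14 = 77.
Planner: ∂(Σu_j)/∂x_i = Σα_j − 1 = 2 > 0, so everyone contributes w_i; X^SO = 49, W^SO = 49 + 2·49 = 147.
Deadweight loss = 70.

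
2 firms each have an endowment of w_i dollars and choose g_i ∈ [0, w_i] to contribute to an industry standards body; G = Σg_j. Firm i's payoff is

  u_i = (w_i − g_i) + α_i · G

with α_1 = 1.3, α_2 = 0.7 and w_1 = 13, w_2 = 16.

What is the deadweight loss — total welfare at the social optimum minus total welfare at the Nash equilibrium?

16

∂u_i/∂g_i = α_i − 1, so firm i contributes w_i if α_i > 1, else 0.
α_i > 1 for i ∈ {1}; NE contributions (13, 0), G = 13.
W^NE = Σw_i − G^NE + (Σα_i)·G^NE = 29 + 1·13 = 42.
Planner: ∂(Σu_j)/∂g_i = Σα_j − 1 = 1 > 0, so everyone contributes w_i; G^SO = 29, W^SO = 29 + 1·29 = 58.
Deadweight loss = 16.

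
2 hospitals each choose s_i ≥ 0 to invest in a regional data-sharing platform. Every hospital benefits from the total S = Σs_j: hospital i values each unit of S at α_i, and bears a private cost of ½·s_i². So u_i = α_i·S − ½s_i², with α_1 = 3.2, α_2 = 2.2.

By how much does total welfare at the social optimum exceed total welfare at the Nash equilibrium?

Hospital i's FOC: ∂u_i/∂s_i = α_i − s_i = 0, so s_i* = α_i.
NE contributions = (3.2, 2.2); S = 5.4.
W^NE = (Σα)·S − ½Σα_i² = 5.4² − ½·15.08 = 21.62.
Planner sets s_i = Σα_j = 5.4 for every i, so S^SO = 2·5.4 = 10.8.
W^SO = (Σα)·S^SO − ½·2·(Σα)² = (2/2)·5.4² = 29.16.
Deadweight loss = W^SO − W^NE = 7.54.

7.54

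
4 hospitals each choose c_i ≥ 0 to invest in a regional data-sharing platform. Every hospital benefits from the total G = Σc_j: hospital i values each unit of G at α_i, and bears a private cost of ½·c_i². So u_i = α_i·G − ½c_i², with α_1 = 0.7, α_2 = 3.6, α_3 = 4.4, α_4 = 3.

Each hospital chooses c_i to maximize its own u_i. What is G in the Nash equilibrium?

Hospital i's FOC: ∂u_i/∂c_i = α_i − c_i = 0, so c_i* = α_i.
NE contributions = (0.7, 3.6, 4.4, 3); G = 11.7.

11.7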